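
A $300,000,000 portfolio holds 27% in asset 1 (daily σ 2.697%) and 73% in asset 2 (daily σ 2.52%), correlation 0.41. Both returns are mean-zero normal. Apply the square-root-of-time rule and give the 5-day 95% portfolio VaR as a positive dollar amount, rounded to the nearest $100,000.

$24,700,000

σ_p = √(0.27²·2.697² + 0.73²·2.52² + 2·0.41·0.27·0.73·2.697·2.52) = 2.239%.
σ_{5d} = 2.239% × √5 = 5.007%.
z(95%) = 1.645.
VaR = 1.645 × 5.007% = 8.237%; on $300,000,000 that is $24,711,000.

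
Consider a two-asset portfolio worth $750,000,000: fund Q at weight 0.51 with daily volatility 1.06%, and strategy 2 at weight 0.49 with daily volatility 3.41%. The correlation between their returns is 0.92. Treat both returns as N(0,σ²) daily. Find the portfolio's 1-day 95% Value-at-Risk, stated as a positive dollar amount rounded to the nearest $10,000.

$26,880,000

σ_p² = 0.51²·1.06² + 0.49²·3.41² + 2·0.92·0.51·0.49·1.06·3.41 = 4.7462 (%²).
σ_p = √4.7462 = 2.179%.
At 95%, z = 1.645.
VaR = 1.645 × 2.179% = 3.584%; on $750,000,000 that is $26,880,000.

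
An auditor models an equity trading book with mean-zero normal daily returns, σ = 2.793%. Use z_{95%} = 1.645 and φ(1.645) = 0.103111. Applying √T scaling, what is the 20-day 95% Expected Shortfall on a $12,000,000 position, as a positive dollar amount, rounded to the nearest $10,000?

$3,090,000

σ_{20d} = 2.793% × √20 = 12.491%.
ES multiplier = φ(z)/(1−α) = 0.103111/0.05 = 2.062.
ES = 12.491% × 2.062 = 25.756%; on $12,000,000: $3,090,720.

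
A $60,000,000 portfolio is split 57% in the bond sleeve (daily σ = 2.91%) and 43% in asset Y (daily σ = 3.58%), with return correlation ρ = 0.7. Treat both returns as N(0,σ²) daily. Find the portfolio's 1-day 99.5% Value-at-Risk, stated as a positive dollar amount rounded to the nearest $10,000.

$4,560,000

σ_p² = 0.57²·2.91² + 0.43²·3.58² + 2·0.7·0.57·0.43·2.91·3.58 = 8.6958 (%²).
σ_p = √8.6958 = 2.949%.
At 99.5%, z = 2.576.
VaR = 2.576 × 2.949% = 7.597%; on $60,000,000 that is $4,558,200.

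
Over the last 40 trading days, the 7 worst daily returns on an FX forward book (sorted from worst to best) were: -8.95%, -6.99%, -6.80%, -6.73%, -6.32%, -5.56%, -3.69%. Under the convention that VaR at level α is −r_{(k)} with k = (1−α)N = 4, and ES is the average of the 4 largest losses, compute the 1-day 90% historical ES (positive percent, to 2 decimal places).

The 4 worst returns sum to -29.47%.
ES = −(-29.47%) / 4 = 7.3675% ≈ 7.37%.

7.37%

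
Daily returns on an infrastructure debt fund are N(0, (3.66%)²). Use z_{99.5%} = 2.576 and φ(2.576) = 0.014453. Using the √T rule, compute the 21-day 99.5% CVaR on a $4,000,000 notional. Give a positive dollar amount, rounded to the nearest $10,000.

σ_{21d} = 3.66% × √21 = 16.772%.
ES multiplier = φ(z)/(1−α) = 0.014453/0.005 = 2.891.
ES = 16.772% × 2.891 = 48.488%; on $4,000,000: $1,939,520.

$1,940,000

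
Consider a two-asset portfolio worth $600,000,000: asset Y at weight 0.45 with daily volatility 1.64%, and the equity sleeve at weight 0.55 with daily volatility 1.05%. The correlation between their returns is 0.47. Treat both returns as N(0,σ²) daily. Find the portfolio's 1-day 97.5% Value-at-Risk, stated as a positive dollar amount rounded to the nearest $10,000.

σ_p² = 0.45²·1.64² + 0.55²·1.05² + 2·0.47·0.45·0.55·1.64·1.05 = 1.2788 (%²).
σ_p = √1.2788 = 1.131%.
At 97.5%, z = 1.960.
VaR = 1.960 × 1.131% = 2.217%; on $600,000,000 that is $13,302,000.

$13,300,000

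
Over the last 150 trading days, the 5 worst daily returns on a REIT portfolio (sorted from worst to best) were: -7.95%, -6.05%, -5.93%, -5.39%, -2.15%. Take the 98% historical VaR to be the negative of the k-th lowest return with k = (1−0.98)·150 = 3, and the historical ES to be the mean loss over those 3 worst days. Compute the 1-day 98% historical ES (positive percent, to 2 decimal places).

The 3 worst returns sum to -19.93%.
ES = −(-19.93%) / 3 = 6.6433…% ≈ 6.64%.

6.64%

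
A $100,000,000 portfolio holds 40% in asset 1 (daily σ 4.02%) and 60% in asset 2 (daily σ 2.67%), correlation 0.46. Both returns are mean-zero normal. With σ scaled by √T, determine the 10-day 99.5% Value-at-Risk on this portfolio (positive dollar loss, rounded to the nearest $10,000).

$22,340,000

σ_p = √(0.4²·4.02² + 0.6²·2.67² + 2·0.46·0.4·0.6·4.02·2.67) = 2.743%.
σ_{10d} = 2.743% × √10 = 8.674%.
z(99.5%) = 2.576.
VaR = 2.576 × 8.674% = 22.344%; on $100,000,000 that is $22,344,000.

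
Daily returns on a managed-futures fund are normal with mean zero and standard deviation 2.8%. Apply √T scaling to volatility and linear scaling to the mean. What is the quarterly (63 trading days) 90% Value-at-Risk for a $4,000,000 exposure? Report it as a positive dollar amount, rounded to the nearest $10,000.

At 90%, z = 1.282.
σ_{63d} = 2.8% × √63 = 22.224%.
VaR = 1.282 × 22.224% = 28.491%.
On $4,000,000: 0.28491 × $4,000,000 = $1,139,640.

$1,140,000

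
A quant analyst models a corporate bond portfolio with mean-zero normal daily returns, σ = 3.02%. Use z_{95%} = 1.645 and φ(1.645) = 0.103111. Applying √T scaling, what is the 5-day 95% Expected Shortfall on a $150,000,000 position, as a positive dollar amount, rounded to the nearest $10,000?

$20,890,000

σ_{5d} = 3.02% × √5 = 6.753%.
ES multiplier = φ(z)/(1−α) = 0.103111/0.05 = 2.062.
ES = 6.753% × 2.062 = 13.925%; on $150,000,000: $20,887,500.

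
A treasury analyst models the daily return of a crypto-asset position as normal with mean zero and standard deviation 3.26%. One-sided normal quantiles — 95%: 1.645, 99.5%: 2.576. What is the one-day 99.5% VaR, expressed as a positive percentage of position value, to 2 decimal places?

8.40%

VaR = z·σ = 2.576 × 3.26% = 8.398%.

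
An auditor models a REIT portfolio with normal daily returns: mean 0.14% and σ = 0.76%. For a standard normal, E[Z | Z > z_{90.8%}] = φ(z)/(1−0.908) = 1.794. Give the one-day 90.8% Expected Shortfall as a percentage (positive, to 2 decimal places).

ES = −(0.14%) + 0.76% × 1.794 = 1.223%.

1.22%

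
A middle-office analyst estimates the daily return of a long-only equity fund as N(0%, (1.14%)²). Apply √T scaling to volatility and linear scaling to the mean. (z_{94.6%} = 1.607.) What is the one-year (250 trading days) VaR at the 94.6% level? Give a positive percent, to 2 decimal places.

σ_{250d} = 1.14% × √250 = 18.025%.
VaR = 1.607 × 18.025% = 28.966%.

28.97%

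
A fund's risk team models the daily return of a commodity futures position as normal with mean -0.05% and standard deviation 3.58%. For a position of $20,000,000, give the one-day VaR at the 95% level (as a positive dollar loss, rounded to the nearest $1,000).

At 95% one-sided, z = 1.645.
VaR = −μ + z·σ = −(-0.05%) + 1.645 × 3.58% = 5.939%.
On $20,000,000: 0.05939 × $20,000,000 = $1,187,800.

$1,188,000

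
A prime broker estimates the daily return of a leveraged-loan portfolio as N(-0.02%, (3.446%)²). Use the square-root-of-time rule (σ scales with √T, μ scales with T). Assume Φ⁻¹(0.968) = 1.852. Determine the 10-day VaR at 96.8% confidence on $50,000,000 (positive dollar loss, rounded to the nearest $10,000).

σ_{10d} = 3.446% × √10 = 10.897%; μ_{10d} = 10 × -0.02% = -0.200%.
VaR = −(-0.200%) + 1.852 × 10.897% = 20.381%.
On $50,000,000: 0.20381 × $50,000,000 = $10,190,500.

$10,190,000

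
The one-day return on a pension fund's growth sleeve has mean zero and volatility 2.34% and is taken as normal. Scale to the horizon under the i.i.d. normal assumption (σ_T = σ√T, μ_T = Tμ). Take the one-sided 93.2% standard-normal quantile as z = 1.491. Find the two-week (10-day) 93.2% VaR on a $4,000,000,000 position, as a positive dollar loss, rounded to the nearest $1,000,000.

σ_{10d} = 2.34% × √10 = 7.400%.
VaR = 1.491 × 7.400% = 11.033%.
On $4,000,000,000: 0.11033 × $4,000,000,000 = $441,320,000.

$441,000,000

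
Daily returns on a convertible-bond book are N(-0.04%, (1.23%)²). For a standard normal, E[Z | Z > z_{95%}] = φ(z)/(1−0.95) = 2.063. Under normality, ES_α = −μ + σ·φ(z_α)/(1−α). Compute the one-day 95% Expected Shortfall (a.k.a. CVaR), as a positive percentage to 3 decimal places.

ES = −(-0.04%) + 1.23% × 2.063 = 2.577%.

2.577%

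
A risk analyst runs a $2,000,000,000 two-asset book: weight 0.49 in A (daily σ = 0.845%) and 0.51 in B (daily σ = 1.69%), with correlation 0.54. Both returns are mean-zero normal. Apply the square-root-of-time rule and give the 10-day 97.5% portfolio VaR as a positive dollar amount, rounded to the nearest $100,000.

σ_p = √(0.49²·0.845² + 0.51²·1.69² + 2·0.54·0.49·0.51·0.845·1.69) = 1.140%.
σ_{10d} = 1.140% × √10 = 3.605%.
z(97.5%) = 1.960.
VaR = 1.960 × 3.605% = 7.066%; on $2,000,000,000 that is $141,320,000.

$141,300,000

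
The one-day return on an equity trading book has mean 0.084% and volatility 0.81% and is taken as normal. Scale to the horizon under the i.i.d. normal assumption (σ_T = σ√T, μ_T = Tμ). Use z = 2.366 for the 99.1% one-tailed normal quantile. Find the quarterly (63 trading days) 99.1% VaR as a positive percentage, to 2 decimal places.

9.92%

σ_{63d} = 0.81% × √63 = 6.429%; μ_{63d} = 63 × 0.084% = 5.292%.
VaR = −(5.292%) + 2.366 × 6.429% = 9.919%.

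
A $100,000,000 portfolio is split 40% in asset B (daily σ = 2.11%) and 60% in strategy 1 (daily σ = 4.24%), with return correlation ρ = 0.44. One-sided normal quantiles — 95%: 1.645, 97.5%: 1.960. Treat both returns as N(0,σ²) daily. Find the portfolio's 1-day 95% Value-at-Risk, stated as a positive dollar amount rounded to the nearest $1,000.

$4,955,000

σ_p² = 0.4²·2.11² + 0.6²·4.24² + 2·0.44·0.4·0.6·2.11·4.24 = 9.0738 (%²).
σ_p = √9.0738 = 3.012%.
VaR = 1.645 × 3.012% = 4.955%; on $100,000,000 that is $4,955,000.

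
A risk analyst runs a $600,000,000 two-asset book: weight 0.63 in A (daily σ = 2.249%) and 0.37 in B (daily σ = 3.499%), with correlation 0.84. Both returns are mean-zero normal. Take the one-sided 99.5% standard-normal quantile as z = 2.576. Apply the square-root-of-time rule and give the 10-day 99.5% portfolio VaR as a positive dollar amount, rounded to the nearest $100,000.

σ_p = √(0.63²·2.249² + 0.37²·3.499² + 2·0.84·0.63·0.37·2.249·3.499) = 2.601%.
σ_{10d} = 2.601% × √10 = 8.225%.
VaR = 2.576 × 8.225% = 21.188%; on $600,000,000 that is $127,128,000.

$127,100,000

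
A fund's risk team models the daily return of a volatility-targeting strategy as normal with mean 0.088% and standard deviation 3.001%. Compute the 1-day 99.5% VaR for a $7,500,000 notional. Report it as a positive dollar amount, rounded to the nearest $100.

At 99.5% one-sided, z = 2.576.
VaR = −μ + z·σ = −(0.088%) + 2.576 × 3.001% = 7.643%.
On $7,500,000: 0.07643 × $7,500,000 = $573,225.

$573,200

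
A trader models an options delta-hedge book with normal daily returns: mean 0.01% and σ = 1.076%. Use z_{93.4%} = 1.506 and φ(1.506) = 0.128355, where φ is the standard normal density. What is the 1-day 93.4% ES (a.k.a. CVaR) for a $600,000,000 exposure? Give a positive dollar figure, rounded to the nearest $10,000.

$12,500,000

Tail multiplier: φ(z)/(1−α) = 0.128355 / 0.066 = 1.945.
ES = −(0.01%) + 1.076% × 1.945 = 2.083%.
On $600,000,000: 0.02083 × $600,000,000 = $12,498,000.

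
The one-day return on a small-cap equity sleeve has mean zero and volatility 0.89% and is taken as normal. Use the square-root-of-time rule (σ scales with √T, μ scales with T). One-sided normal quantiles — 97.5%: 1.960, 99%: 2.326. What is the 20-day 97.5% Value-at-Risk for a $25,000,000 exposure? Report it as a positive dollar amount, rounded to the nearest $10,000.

σ_{20d} = 0.89% × √20 = 3.980%.
VaR = 1.960 × 3.980% = 7.801%.
On $25,000,000: 0.07801 × $25,000,000 = $1,950,250.

$1,950,000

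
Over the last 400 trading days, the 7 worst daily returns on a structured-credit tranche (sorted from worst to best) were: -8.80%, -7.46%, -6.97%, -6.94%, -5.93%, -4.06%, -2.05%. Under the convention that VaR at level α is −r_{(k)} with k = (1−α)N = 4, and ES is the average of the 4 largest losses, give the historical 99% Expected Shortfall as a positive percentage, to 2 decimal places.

The 4 worst returns sum to -30.17%.
ES = −(-30.17%) / 4 = 7.5425% ≈ 7.54%.

7.54%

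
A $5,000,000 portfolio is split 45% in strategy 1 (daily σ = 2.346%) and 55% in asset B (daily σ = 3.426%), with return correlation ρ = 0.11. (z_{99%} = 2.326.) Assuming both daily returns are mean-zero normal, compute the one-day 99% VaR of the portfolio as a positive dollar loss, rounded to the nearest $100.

σ_p² = 0.45²·2.346² + 0.55²·3.426² + 2·0.11·0.45·0.55·2.346·3.426 = 5.1027 (%²).
σ_p = √5.1027 = 2.259%.
VaR = 2.326 × 2.259% = 5.254%; on $5,000,000 that is $262,700.

$262,700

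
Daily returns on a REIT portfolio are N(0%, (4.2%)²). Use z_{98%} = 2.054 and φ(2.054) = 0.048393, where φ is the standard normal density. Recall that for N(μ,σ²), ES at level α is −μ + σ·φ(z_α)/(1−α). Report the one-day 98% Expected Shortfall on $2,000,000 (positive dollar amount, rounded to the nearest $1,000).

Tail multiplier: φ(z)/(1−α) = 0.048393 / 0.02 = 2.420.
ES = 4.2% × 2.420 = 10.164%.
On $2,000,000: 0.10164 × $2,000,000 = $203,280.

$203,000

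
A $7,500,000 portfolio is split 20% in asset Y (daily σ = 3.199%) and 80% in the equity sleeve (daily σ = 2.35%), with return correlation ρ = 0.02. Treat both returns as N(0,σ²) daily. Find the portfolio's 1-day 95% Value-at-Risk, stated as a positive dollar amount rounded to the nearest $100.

$246,500

σ_p² = 0.2²·3.199² + 0.8²·2.35² + 2·0.02·0.2·0.8·3.199·2.35 = 3.9919 (%²).
σ_p = √3.9919 = 1.998%.
At 95%, z = 1.645.
VaR = 1.645 × 1.998% = 3.287%; on $7,500,000 that is $246,525.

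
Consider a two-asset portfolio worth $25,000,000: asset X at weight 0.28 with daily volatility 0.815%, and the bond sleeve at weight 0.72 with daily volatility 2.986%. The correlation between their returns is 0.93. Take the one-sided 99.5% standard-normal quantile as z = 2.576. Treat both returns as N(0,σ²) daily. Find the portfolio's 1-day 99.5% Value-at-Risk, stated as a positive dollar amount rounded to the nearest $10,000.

$1,520,000

σ_p² = 0.28²·0.815² + 0.72²·2.986² + 2·0.93·0.28·0.72·0.815·2.986 = 5.5868 (%²).
σ_p = √5.5868 = 2.364%.
VaR = 2.576 × 2.364% = 6.090%; on $25,000,000 that is $1,522,500.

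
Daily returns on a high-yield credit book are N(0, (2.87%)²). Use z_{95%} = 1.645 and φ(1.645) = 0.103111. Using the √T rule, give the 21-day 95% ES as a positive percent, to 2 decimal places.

27.12%

σ_{21d} = 2.87% × √21 = 13.152%.
ES multiplier = φ(z)/(1−α) = 0.103111/0.05 = 2.062.
ES = 13.152% × 2.062 = 27.119%.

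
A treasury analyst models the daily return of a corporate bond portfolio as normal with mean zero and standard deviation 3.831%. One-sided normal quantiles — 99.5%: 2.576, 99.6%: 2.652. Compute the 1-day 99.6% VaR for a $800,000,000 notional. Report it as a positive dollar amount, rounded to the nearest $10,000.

VaR = z·σ = 2.652 × 3.831% = 10.160%.
On $800,000,000: 0.10160 × $800,000,000 = $81,280,000.

$81,280,000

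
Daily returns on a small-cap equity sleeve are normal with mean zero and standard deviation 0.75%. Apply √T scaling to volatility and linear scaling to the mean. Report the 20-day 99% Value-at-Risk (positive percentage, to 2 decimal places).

7.80%

At 99%, z = 2.326.
σ_{20d} = 0.75% × √20 = 3.354%.
VaR = 2.326 × 3.354% = 7.801%.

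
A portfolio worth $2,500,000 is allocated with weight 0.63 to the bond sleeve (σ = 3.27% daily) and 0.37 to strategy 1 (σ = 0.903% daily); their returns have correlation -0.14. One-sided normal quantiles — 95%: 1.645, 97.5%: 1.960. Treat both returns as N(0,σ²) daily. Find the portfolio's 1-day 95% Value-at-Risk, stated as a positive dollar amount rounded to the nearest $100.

σ_p² = 0.63²·3.27² + 0.37²·0.903² + 2·-0.14·0.63·0.37·3.27·0.903 = 4.1629 (%²).
σ_p = √4.1629 = 2.040%.
VaR = 1.645 × 2.040% = 3.356%; on $2,500,000 that is $83,900.

$83,900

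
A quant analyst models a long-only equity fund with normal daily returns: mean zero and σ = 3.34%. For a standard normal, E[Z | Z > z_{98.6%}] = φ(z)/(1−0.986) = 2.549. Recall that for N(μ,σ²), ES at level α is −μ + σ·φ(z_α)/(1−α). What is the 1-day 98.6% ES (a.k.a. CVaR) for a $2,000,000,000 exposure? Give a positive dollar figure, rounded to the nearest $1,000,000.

$170,000,000

ES = 3.34% × 2.549 = 8.514%.
On $2,000,000,000: 0.08514 × $2,000,000,000 = $170,280,000.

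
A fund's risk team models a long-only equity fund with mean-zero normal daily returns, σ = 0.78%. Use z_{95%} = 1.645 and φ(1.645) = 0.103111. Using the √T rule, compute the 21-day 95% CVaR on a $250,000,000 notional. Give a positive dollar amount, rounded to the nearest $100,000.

σ_{21d} = 0.78% × √21 = 3.574%.
ES multiplier = φ(z)/(1−α) = 0.103111/0.05 = 2.062.
ES = 3.574% × 2.062 = 7.370%; on $250,000,000: $18,425,000.

$18,400,000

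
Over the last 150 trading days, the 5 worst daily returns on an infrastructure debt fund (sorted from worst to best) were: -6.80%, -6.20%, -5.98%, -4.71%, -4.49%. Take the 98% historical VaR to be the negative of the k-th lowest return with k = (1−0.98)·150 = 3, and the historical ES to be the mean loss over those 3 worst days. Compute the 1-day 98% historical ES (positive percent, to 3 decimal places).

6.327%

The 3 worst returns sum to -18.98%.
ES = −(-18.98%) / 3 = 6.3266…% ≈ 6.327%.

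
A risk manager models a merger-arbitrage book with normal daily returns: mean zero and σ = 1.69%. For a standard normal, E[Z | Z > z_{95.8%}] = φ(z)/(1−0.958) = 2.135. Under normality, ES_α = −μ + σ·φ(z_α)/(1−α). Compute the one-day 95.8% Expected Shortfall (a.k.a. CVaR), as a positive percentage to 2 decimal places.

ES = 1.69% × 2.135 = 3.608%.

3.61%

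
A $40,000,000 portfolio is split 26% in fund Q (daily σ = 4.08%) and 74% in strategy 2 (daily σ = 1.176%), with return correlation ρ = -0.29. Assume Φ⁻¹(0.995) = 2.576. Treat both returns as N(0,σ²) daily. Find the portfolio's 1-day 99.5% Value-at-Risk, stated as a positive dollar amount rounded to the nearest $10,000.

$1,200,000

σ_p² = 0.26²·4.08² + 0.74²·1.176² + 2·-0.29·0.26·0.74·4.08·1.176 = 1.3472 (%²).
σ_p = √1.3472 = 1.161%.
VaR = 2.576 × 1.161% = 2.991%; on $40,000,000 that is $1,196,400.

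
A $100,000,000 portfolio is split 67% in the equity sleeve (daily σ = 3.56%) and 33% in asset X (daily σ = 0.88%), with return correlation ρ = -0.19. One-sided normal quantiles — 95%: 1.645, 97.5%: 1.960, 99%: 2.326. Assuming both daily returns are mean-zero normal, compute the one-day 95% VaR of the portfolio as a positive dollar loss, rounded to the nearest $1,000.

σ_p² = 0.67²·3.56² + 0.33²·0.88² + 2·-0.19·0.67·0.33·3.56·0.88 = 5.5103 (%²).
σ_p = √5.5103 = 2.347%.
VaR = 1.645 × 2.347% = 3.861%; on $100,000,000 that is $3,861,000.

$3,861,000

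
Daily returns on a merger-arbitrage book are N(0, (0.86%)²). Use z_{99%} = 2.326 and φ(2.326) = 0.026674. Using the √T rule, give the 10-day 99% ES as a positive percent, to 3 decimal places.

7.254%

σ_{10d} = 0.86% × √10 = 2.720%.
ES multiplier = φ(z)/(1−α) = 0.026674/0.01 = 2.667.
ES = 2.720% × 2.667 = 7.254%.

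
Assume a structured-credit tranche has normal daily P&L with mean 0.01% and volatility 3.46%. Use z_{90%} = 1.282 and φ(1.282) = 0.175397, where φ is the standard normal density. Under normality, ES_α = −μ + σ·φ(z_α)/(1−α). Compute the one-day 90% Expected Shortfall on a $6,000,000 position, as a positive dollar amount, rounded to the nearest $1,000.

$364,000

Tail multiplier: φ(z)/(1−α) = 0.175397 / 0.1 = 1.754.
ES = −(0.01%) + 3.46% × 1.754 = 6.059%.
On $6,000,000: 0.06059 × $6,000,000 = $363,540.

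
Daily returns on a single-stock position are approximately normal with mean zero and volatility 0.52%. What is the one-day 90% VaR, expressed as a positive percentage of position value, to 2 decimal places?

0.67%

At 90% one-sided, z = 1.282.
VaR = z·σ = 1.282 × 0.52% = 0.667%.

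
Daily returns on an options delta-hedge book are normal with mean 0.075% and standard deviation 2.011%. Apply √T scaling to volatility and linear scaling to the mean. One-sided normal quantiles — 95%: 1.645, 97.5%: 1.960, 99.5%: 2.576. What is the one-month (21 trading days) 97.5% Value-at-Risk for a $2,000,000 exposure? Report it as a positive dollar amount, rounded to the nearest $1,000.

σ_{21d} = 2.011% × √21 = 9.216%; μ_{21d} = 21 × 0.075% = 1.575%.
VaR = −(1.575%) + 1.960 × 9.216% = 16.488%.
On $2,000,000: 0.16488 × $2,000,000 = $329,760.

$330,000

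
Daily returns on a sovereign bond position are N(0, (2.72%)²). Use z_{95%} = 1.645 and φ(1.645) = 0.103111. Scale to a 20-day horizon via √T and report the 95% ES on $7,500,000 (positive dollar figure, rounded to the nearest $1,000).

$1,881,000

σ_{20d} = 2.72% × √20 = 12.164%.
ES multiplier = φ(z)/(1−α) = 0.103111/0.05 = 2.062.
ES = 12.164% × 2.062 = 25.082%; on $7,500,000: $1,881,150.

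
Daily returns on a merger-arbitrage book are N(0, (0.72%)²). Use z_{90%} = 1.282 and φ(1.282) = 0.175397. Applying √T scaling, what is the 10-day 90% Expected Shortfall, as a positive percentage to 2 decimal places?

3.99%

σ_{10d} = 0.72% × √10 = 2.277%.
ES multiplier = φ(z)/(1−α) = 0.175397/0.1 = 1.754.
ES = 2.277% × 1.754 = 3.994%.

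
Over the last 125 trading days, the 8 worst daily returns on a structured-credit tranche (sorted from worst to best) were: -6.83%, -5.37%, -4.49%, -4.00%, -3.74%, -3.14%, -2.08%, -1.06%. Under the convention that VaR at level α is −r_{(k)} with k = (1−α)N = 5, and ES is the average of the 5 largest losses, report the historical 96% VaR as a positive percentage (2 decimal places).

k = 5; the 5th lowest return is -3.74%, so VaR = 3.74%.

3.74%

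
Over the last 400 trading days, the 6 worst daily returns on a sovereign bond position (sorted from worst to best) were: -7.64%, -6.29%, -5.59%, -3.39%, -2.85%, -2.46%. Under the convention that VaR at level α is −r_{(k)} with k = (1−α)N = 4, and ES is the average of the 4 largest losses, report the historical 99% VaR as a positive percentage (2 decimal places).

k = 4; the 4th lowest return is -3.39%, so VaR = 3.39%.

3.39%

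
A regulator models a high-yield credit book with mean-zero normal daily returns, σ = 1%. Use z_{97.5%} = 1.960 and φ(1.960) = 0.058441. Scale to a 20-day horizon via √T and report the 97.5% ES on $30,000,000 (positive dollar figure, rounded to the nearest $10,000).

σ_{20d} = 1% × √20 = 4.472%.
ES multiplier = φ(z)/(1−α) = 0.058441/0.025 = 2.338.
ES = 4.472% × 2.338 = 10.456%; on $30,000,000: $3,136,800.

$3,140,000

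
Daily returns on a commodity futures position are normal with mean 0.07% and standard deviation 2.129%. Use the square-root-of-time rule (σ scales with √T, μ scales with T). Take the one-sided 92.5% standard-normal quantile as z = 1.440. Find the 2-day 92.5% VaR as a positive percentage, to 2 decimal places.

4.20%

σ_{2d} = 2.129% × √2 = 3.011%; μ_{2d} = 2 × 0.07% = 0.140%.
VaR = −(0.140%) + 1.440 × 3.011% = 4.196%.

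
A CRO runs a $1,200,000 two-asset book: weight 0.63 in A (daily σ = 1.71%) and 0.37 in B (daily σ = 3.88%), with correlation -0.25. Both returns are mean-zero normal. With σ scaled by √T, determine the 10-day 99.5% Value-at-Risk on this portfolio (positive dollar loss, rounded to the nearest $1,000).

$153,000

σ_p = √(0.63²·1.71² + 0.37²·3.88² + 2·-0.25·0.63·0.37·1.71·3.88) = 1.565%.
σ_{10d} = 1.565% × √10 = 4.949%.
z(99.5%) = 2.576.
VaR = 2.576 × 4.949% = 12.749%; on $1,200,000 that is $152,988.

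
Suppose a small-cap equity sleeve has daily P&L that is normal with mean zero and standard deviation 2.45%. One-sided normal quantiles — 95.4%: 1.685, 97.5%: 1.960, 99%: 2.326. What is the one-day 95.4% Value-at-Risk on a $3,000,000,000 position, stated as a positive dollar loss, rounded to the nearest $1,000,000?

VaR = z·σ = 1.685 × 2.45% = 4.128%.
On $3,000,000,000: 0.04128 × $3,000,000,000 = $123,840,000.

$124,000,000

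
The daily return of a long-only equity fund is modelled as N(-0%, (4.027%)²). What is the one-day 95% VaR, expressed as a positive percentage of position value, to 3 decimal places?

6.624%

At 95% one-sided, z = 1.645.
VaR = z·σ = 1.645 × 4.027% = 6.624%.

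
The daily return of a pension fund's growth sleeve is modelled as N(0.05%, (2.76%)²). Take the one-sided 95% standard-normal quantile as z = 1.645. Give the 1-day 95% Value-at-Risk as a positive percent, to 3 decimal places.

4.490%

VaR = −μ + z·σ = −(0.05%) + 1.645 × 2.76% = 4.490%.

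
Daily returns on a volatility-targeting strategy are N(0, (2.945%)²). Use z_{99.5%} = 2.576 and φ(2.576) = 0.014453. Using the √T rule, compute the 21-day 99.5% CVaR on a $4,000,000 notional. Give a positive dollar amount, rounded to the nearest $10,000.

$1,560,000

σ_{21d} = 2.945% × √21 = 13.496%.
ES multiplier = φ(z)/(1−α) = 0.014453/0.005 = 2.891.
ES = 13.496% × 2.891 = 39.017%; on $4,000,000: $1,560,680.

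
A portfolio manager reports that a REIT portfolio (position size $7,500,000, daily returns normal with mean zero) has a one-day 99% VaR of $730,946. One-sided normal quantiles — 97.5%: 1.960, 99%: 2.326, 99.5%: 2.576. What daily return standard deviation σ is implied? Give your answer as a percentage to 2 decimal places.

VaR as a fraction: $730,946 / $7,500,000 = 9.746%.
σ = VaR / z = 9.746% / 2.326 = 4.190%.

4.19%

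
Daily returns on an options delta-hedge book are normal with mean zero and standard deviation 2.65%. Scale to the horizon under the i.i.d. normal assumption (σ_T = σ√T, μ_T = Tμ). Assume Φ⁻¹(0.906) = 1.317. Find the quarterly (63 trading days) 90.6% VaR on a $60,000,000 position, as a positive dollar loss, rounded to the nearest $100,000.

σ_{63d} = 2.65% × √63 = 21.034%.
VaR = 1.317 × 21.034% = 27.702%.
On $60,000,000: 0.27702 × $60,000,000 = $16,621,200.

$16,600,000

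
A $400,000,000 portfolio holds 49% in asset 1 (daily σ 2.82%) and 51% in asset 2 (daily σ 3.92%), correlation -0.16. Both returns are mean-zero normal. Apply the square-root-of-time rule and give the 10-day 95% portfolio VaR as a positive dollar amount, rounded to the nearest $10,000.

σ_p = √(0.49²·2.82² + 0.51²·3.92² + 2·-0.16·0.49·0.51·2.82·3.92) = 2.241%.
σ_{10d} = 2.241% × √10 = 7.087%.
z(95%) = 1.645.
VaR = 1.645 × 7.087% = 11.658%; on $400,000,000 that is $46,632,000.

$46,630,000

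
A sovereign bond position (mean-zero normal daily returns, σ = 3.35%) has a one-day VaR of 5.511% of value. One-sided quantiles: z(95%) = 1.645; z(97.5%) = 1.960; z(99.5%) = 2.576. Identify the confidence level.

Implied z = VaR/σ = 5.511 / 3.35 = 1.645.
This matches z(95%) = 1.645.

95%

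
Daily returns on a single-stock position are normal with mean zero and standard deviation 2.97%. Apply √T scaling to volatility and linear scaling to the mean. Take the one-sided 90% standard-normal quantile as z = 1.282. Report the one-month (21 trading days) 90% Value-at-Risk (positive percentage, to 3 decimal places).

σ_{21d} = 2.97% × √21 = 13.610%.
VaR = 1.282 × 13.610% = 17.448%.

17.448%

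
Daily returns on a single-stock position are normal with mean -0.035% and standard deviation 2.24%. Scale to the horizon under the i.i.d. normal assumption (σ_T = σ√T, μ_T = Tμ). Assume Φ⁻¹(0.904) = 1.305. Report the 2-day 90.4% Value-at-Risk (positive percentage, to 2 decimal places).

σ_{2d} = 2.24% × √2 = 3.168%; μ_{2d} = 2 × -0.035% = -0.070%.
VaR = −(-0.070%) + 1.305 × 3.168% = 4.204%.

4.20%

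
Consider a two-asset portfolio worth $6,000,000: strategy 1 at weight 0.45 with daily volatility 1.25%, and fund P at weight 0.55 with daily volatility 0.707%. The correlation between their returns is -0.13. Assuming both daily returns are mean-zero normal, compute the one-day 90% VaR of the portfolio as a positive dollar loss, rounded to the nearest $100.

$49,300

σ_p² = 0.45²·1.25² + 0.55²·0.707² + 2·-0.13·0.45·0.55·1.25·0.707 = 0.4107 (%²).
σ_p = √0.4107 = 0.641%.
At 90%, z = 1.282.
VaR = 1.282 × 0.641% = 0.822%; on $6,000,000 that is $49,320.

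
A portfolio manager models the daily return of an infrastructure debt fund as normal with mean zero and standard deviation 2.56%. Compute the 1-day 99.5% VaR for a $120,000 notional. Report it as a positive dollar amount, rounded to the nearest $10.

$7,910

At 99.5% one-sided, z = 2.576.
VaR = z·σ = 2.576 × 2.56% = 6.595%.
On $120,000: 0.06595 × $120,000 = $7,914.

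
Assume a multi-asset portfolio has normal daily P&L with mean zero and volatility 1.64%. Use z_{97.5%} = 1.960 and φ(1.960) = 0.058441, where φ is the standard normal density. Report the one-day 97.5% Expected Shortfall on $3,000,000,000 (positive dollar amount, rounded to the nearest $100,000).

$115,000,000

Tail multiplier: φ(z)/(1−α) = 0.058441 / 0.025 = 2.338.
ES = 1.64% × 2.338 = 3.834%.
On $3,000,000,000: 0.03834 × $3,000,000,000 = $115,020,000.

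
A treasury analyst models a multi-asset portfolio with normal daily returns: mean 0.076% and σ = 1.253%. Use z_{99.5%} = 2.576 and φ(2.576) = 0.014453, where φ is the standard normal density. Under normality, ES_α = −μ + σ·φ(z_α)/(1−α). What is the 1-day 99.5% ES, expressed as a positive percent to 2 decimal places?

3.55%

Tail multiplier: φ(z)/(1−α) = 0.014453 / 0.005 = 2.891.
ES = −(0.076%) + 1.253% × 2.891 = 3.546%.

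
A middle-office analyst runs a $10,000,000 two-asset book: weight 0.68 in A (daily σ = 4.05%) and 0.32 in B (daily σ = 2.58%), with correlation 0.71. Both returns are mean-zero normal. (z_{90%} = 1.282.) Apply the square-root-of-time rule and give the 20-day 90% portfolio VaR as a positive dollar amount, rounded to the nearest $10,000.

$1,940,000

σ_p = √(0.68²·4.05² + 0.32²·2.58² + 2·0.71·0.68·0.32·4.05·2.58) = 3.390%.
σ_{20d} = 3.390% × √20 = 15.161%.
VaR = 1.282 × 15.161% = 19.436%; on $10,000,000 that is $1,943,600.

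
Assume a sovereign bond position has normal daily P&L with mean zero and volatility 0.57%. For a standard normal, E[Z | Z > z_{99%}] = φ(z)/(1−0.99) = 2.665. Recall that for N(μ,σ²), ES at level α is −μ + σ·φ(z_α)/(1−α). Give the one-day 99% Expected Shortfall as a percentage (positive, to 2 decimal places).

1.52%

ES = 0.57% × 2.665 = 1.519%.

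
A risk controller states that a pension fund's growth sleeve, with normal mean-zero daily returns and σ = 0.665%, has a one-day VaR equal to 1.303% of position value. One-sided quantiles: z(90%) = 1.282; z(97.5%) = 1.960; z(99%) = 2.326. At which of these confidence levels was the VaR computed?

97.5%

Implied z = VaR/σ = 1.303 / 0.665 = 1.959.
This matches z(97.5%) = 1.960.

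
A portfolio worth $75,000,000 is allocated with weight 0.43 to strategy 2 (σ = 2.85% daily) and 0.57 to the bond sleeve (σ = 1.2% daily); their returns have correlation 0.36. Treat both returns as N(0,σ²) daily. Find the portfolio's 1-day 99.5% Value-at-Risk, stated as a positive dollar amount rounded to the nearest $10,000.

σ_p² = 0.43²·2.85² + 0.57²·1.2² + 2·0.36·0.43·0.57·2.85·1.2 = 2.5732 (%²).
σ_p = √2.5732 = 1.604%.
At 99.5%, z = 2.576.
VaR = 2.576 × 1.604% = 4.132%; on $75,000,000 that is $3,099,000.

$3,100,000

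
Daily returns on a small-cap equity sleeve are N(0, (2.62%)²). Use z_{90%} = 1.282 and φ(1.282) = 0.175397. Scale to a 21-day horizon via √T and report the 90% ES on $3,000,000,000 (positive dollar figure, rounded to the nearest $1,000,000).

σ_{21d} = 2.62% × √21 = 12.006%.
ES multiplier = φ(z)/(1−α) = 0.175397/0.1 = 1.754.
ES = 12.006% × 1.754 = 21.059%; on $3,000,000,000: $631,770,000.

$632,000,000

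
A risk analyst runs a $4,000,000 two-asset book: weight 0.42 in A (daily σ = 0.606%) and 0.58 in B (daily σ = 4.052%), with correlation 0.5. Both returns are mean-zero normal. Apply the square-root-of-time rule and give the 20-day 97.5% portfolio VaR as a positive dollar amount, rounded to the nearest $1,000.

$872,000

σ_p = √(0.42²·0.606² + 0.58²·4.052² + 2·0.5·0.42·0.58·0.606·4.052) = 2.487%.
σ_{20d} = 2.487% × √20 = 11.122%.
z(97.5%) = 1.960.
VaR = 1.960 × 11.122% = 21.799%; on $4,000,000 that is $871,960.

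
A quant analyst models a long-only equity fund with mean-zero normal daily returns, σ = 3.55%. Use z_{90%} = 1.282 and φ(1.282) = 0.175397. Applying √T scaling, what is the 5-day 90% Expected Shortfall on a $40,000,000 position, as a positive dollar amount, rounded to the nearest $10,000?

$5,570,000

σ_{5d} = 3.55% × √5 = 7.938%.
ES multiplier = φ(z)/(1−α) = 0.175397/0.1 = 1.754.
ES = 7.938% × 1.754 = 13.923%; on $40,000,000: $5,569,200.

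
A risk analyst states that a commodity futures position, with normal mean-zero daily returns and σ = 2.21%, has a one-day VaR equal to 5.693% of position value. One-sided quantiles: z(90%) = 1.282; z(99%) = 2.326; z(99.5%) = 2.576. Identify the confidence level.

99.5%

Implied z = VaR/σ = 5.693 / 2.21 = 2.576.
This matches z(99.5%) = 2.576.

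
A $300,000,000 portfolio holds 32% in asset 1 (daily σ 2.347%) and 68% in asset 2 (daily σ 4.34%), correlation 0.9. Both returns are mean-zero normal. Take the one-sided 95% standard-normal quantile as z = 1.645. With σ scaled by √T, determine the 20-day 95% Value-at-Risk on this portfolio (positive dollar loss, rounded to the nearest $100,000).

σ_p = √(0.32²·2.347² + 0.68²·4.34² + 2·0.9·0.32·0.68·2.347·4.34) = 3.642%.
σ_{20d} = 3.642% × √20 = 16.288%.
VaR = 1.645 × 16.288% = 26.794%; on $300,000,000 that is $80,382,000.

$80,400,000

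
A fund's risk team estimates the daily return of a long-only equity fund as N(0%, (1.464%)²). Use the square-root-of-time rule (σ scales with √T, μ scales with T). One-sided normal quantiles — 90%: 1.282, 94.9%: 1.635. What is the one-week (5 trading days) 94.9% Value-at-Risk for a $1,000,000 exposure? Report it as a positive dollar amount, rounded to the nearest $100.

$53,500

σ_{5d} = 1.464% × √5 = 3.274%.
VaR = 1.635 × 3.274% = 5.353%.
On $1,000,000: 0.05353 × $1,000,000 = $53,530.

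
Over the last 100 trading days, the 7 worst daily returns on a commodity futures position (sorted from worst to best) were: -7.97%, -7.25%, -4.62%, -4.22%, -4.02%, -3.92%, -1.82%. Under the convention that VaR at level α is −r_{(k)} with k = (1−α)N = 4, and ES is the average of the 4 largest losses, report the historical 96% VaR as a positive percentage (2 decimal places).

k = 4; the 4th lowest return is -4.22%, so VaR = 4.22%.

4.22%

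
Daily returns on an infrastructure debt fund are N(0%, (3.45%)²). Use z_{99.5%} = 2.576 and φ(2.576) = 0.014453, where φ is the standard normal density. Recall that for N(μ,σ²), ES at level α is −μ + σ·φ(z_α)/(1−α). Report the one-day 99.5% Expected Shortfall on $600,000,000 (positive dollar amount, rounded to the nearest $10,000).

Tail multiplier: φ(z)/(1−α) = 0.014453 / 0.005 = 2.891.
ES = 3.45% × 2.891 = 9.974%.
On $600,000,000: 0.09974 × $600,000,000 = $59,844,000.

$59,840,000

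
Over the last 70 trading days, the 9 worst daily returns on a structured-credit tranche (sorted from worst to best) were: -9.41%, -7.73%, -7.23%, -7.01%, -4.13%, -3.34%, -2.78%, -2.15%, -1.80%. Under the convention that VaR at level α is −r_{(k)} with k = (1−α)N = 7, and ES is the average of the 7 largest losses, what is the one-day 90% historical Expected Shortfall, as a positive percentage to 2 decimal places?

The 7 worst returns sum to -41.63%.
ES = −(-41.63%) / 7 = 5.9471…% ≈ 5.95%.

5.95%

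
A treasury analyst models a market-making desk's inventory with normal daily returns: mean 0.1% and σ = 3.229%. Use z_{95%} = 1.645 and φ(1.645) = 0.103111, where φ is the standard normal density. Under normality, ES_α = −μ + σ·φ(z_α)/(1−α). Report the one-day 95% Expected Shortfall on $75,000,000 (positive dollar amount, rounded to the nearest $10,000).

Tail multiplier: φ(z)/(1−α) = 0.103111 / 0.05 = 2.062.
ES = −(0.1%) + 3.229% × 2.062 = 6.558%.
On $75,000,000: 0.06558 × $75,000,000 = $4,918,500.

$4,920,000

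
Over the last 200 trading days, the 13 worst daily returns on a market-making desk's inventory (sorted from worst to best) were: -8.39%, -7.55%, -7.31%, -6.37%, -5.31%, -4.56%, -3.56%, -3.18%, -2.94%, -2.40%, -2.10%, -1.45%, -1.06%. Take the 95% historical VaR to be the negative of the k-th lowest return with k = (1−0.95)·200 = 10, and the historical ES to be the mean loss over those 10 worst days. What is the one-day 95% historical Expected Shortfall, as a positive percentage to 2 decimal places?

5.16%

The 10 worst returns sum to -51.57%.
ES = −(-51.57%) / 10 = 5.157% ≈ 5.16%.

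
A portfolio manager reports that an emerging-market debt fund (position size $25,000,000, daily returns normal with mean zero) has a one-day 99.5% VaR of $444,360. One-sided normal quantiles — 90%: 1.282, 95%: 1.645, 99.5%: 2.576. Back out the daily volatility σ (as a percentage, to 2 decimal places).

VaR as a fraction: $444,360 / $25,000,000 = 1.777%.
σ = VaR / z = 1.777% / 2.576 = 0.690%.

0.69%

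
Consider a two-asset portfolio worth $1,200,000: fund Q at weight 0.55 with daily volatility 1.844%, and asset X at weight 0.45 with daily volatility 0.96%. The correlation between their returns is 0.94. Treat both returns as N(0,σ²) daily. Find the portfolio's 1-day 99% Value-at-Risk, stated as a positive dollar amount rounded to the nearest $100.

$39,900

σ_p² = 0.55²·1.844² + 0.45²·0.96² + 2·0.94·0.55·0.45·1.844·0.96 = 2.0389 (%²).
σ_p = √2.0389 = 1.428%.
At 99%, z = 2.326.
VaR = 2.326 × 1.428% = 3.322%; on $1,200,000 that is $39,864.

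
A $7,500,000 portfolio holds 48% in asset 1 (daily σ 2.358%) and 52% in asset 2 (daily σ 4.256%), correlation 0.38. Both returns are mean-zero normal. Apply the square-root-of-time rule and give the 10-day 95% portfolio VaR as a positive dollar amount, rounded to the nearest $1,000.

σ_p = √(0.48²·2.358² + 0.52²·4.256² + 2·0.38·0.48·0.52·2.358·4.256) = 2.843%.
σ_{10d} = 2.843% × √10 = 8.990%.
z(95%) = 1.645.
VaR = 1.645 × 8.990% = 14.789%; on $7,500,000 that is $1,109,175.

$1,109,000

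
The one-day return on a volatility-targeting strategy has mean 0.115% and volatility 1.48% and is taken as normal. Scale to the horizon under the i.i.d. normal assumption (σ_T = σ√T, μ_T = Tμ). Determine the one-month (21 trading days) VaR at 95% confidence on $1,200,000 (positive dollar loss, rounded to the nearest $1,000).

$105,000

At 95%, z = 1.645.
σ_{21d} = 1.48% × √21 = 6.782%; μ_{21d} = 21 × 0.115% = 2.415%.
VaR = −(2.415%) + 1.645 × 6.782% = 8.741%.
On $1,200,000: 0.08741 × $1,200,000 = $104,892.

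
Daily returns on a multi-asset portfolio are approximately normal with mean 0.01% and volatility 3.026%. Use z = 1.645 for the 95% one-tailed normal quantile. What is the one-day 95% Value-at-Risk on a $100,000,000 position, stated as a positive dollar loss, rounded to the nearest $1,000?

VaR = −μ + z·σ = −(0.01%) + 1.645 × 3.026% = 4.968%.
On $100,000,000: 0.04968 × $100,000,000 = $4,968,000.

$4,968,000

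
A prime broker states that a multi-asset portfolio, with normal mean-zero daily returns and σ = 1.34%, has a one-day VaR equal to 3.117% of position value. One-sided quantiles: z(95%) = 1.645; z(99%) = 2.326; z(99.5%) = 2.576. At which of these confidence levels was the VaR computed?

99%

Implied z = VaR/σ = 3.117 / 1.34 = 2.326.
This matches z(99%) = 2.326.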